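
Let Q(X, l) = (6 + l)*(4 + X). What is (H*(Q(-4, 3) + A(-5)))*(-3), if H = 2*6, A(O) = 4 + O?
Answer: 36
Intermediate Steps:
H = 12
Q(X, l) = (4 + X)*(6 + l)
(H*(Q(-4, 3) + A(-5)))*(-3) = (12*((24 + 4*3 + 6*(-4) - 4*3) + (4 - 5)))*(-3) = (12*((24 + 12 - 24 - 12) - 1))*(-3) = (12*(0 - 1))*(-3) = (12*(-1))*(-3) = -12*(-3) = 36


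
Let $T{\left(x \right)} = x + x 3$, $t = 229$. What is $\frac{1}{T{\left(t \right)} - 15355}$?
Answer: $- \frac{1}{14439} \approx -6.9257 \cdot 10^{-5}$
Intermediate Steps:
$T{\left(x \right)} = 4 x$ ($T{\left(x \right)} = x + 3 x = 4 x$)
$\frac{1}{T{\left(t \right)} - 15355} = \frac{1}{4 \cdot 229 - 15355} = \frac{1}{916 - 15355} = \frac{1}{-14439} = - \frac{1}{14439}$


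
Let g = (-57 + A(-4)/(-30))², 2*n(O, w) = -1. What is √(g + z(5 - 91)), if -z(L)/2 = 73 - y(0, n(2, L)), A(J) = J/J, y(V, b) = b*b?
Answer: √2796571/30 ≈ 55.743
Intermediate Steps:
n(O, w) = -½ (n(O, w) = (½)*(-1) = -½)
y(V, b) = b²
A(J) = 1
g = 2927521/900 (g = (-57 + 1/(-30))² = (-57 + 1*(-1/30))² = (-57 - 1/30)² = (-1711/30)² = 2927521/900 ≈ 3252.8)
z(L) = -291/2 (z(L) = -2*(73 - (-½)²) = -2*(73 - 1*¼) = -2*(73 - ¼) = -2*291/4 = -291/2)
√(g + z(5 - 91)) = √(2927521/900 - 291/2) = √(2796571/900) = √2796571/30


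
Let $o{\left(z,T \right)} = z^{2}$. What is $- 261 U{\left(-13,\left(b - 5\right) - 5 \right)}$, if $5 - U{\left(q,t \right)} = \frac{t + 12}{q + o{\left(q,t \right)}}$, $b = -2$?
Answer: $-1305$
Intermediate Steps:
$U{\left(q,t \right)} = 5 - \frac{12 + t}{q + q^{2}}$ ($U{\left(q,t \right)} = 5 - \frac{t + 12}{q + q^{2}} = 5 - \frac{12 + t}{q + q^{2}}$)
$- 261 U{\left(-13,\left(b - 5\right) - 5 \right)} = - 261 \frac{-12 - \left(\left(-2 - 5\right) - 5\right) + 5 \left(-13\right) + 5 \left(-13\right)^{2}}{\left(-13\right) \left(1 - 13\right)} = - 261 \left(- \frac{-12 - \left(-7 - 5\right) - 65 + 5 \cdot 169}{13 \left(-12\right)}\right) = - 261 \left(\left(- \frac{1}{13}\right) \left(- \frac{1}{12}\right) \left(-12 - -12 - 65 + 845\right)\right) = - 261 \left(\left(- \frac{1}{13}\right) \left(- \frac{1}{12}\right) \left(-12 + 12 - 65 + 845\right)\right) = - 261 \left(\left(- \frac{1}{13}\right) \left(- \frac{1}{12}\right) 780\right) = \left(-261\right) 5 = -1305$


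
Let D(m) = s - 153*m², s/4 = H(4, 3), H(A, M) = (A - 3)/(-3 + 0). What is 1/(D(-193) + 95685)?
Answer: -3/16810240 ≈ -1.7846e-7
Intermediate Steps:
H(A, M) = 1 - A/3 (H(A, M) = (-3 + A)/(-3) = (-3 + A)*(-⅓) = 1 - A/3)
s = -4/3 (s = 4*(1 - ⅓*4) = 4*(1 - 4/3) = 4*(-⅓) = -4/3 ≈ -1.3333)
D(m) = -4/3 - 153*m²
1/(D(-193) + 95685) = 1/((-4/3 - 153*(-193)²) + 95685) = 1/((-4/3 - 153*37249) + 95685) = 1/((-4/3 - 5699097) + 95685) = 1/(-17097295/3 + 95685) = 1/(-16810240/3) = -3/16810240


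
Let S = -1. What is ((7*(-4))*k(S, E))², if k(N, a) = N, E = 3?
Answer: 784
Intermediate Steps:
((7*(-4))*k(S, E))² = ((7*(-4))*(-1))² = (-28*(-1))² = 28² = 784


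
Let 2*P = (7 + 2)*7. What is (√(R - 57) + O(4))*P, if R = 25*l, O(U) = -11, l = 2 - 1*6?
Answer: -693/2 + 63*I*√157/2 ≈ -346.5 + 394.69*I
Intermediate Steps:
l = -4 (l = 2 - 6 = -4)
R = -100 (R = 25*(-4) = -100)
P = 63/2 (P = ((7 + 2)*7)/2 = (9*7)/2 = (½)*63 = 63/2 ≈ 31.500)
(√(R - 57) + O(4))*P = (√(-100 - 57) - 11)*(63/2) = (√(-157) - 11)*(63/2) = (I*√157 - 11)*(63/2) = (-11 + I*√157)*(63/2) = -693/2 + 63*I*√157/2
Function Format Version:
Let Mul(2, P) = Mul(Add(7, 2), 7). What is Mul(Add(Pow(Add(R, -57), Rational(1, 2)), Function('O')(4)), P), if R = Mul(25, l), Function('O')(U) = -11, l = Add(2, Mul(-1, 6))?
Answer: Add(Rational(-693, 2), Mul(Rational(63, 2), I, Pow(157, Rational(1, 2)))) ≈ Add(-346.50, Mul(394.69, I))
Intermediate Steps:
l = -4 (l = Add(2, -6) = -4)
R = -100 (R = Mul(25, -4) = -100)
P = Rational(63, 2) (P = Mul(Rational(1, 2), Mul(Add(7, 2), 7)) = Mul(Rational(1, 2), Mul(9, 7)) = Mul(Rational(1, 2), 63) = Rational(63, 2) ≈ 31.500)
Mul(Add(Pow(Add(R, -57), Rational(1, 2)), Function('O')(4)), P) = Mul(Add(Pow(Add(-100, -57), Rational(1, 2)), -11), Rational(63, 2)) = Mul(Add(Pow(-157, Rational(1, 2)), -11), Rational(63, 2)) = Mul(Add(Mul(I, Pow(157, Rational(1, 2))), -11), Rational(63, 2)) = Mul(Add(-11, Mul(I, Pow(157, Rational(1, 2)))), Rational(63, 2)) = Add(Rational(-693, 2), Mul(Rational(63, 2), I, Pow(157, Rational(1, 2))))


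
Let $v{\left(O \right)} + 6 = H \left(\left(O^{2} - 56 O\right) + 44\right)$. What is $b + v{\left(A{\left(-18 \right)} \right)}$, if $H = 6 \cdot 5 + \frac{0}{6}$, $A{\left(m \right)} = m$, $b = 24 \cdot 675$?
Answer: $57474$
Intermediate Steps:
$b = 16200$
$H = 30$ ($H = 30 + 0 \cdot \frac{1}{6} = 30 + 0 = 30$)
$v{\left(O \right)} = 1314 - 1680 O + 30 O^{2}$ ($v{\left(O \right)} = -6 + 30 \left(\left(O^{2} - 56 O\right) + 44\right) = -6 + 30 \left(44 + O^{2} - 56 O\right) = -6 + \left(1320 - 1680 O + 30 O^{2}\right) = 1314 - 1680 O + 30 O^{2}$)
$b + v{\left(A{\left(-18 \right)} \right)} = 16200 + \left(1314 - -30240 + 30 \left(-18\right)^{2}\right) = 16200 + \left(1314 + 30240 + 30 \cdot 324\right) = 16200 + \left(1314 + 30240 + 9720\right) = 16200 + 41274 = 57474$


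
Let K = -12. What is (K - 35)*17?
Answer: -799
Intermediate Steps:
(K - 35)*17 = (-12 - 35)*17 = -47*17 = -799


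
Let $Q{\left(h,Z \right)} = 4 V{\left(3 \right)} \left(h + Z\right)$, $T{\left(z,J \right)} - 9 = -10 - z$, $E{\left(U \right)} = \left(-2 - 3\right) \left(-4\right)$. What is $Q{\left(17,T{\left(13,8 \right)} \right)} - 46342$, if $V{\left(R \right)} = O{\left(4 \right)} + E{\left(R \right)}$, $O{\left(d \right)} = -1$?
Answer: $-46114$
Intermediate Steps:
$E{\left(U \right)} = 20$ ($E{\left(U \right)} = \left(-5\right) \left(-4\right) = 20$)
$T{\left(z,J \right)} = -1 - z$ ($T{\left(z,J \right)} = 9 - \left(10 + z\right) = -1 - z$)
$V{\left(R \right)} = 19$ ($V{\left(R \right)} = -1 + 20 = 19$)
$Q{\left(h,Z \right)} = 76 Z + 76 h$ ($Q{\left(h,Z \right)} = 4 \cdot 19 \left(h + Z\right) = 76 \left(Z + h\right) = 76 Z + 76 h$)
$Q{\left(17,T{\left(13,8 \right)} \right)} - 46342 = \left(76 \left(-1 - 13\right) + 76 \cdot 17\right) - 46342 = \left(76 \left(-1 - 13\right) + 1292\right) - 46342 = \left(76 \left(-14\right) + 1292\right) - 46342 = \left(-1064 + 1292\right) - 46342 = 228 - 46342 = -46114$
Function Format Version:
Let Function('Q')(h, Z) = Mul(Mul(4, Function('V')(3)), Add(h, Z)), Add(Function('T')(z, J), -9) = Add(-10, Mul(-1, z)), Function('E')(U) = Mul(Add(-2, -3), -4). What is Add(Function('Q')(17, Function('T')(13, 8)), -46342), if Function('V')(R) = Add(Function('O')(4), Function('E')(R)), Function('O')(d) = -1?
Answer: -46114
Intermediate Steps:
Function('E')(U) = 20 (Function('E')(U) = Mul(-5, -4) = 20)
Function('T')(z, J) = Add(-1, Mul(-1, z)) (Function('T')(z, J) = Add(9, Add(-10, Mul(-1, z))) = Add(-1, Mul(-1, z)))
Function('V')(R) = 19 (Function('V')(R) = Add(-1, 20) = 19)
Function('Q')(h, Z) = Add(Mul(76, Z), Mul(76, h)) (Function('Q')(h, Z) = Mul(Mul(4, 19), Add(h, Z)) = Mul(76, Add(Z, h)) = Add(Mul(76, Z), Mul(76, h)))
Add(Function('Q')(17, Function('T')(13, 8)), -46342) = Add(Add(Mul(76, Add(-1, Mul(-1, 13))), Mul(76, 17)), -46342) = Add(Add(Mul(76, Add(-1, -13)), 1292), -46342) = Add(Add(Mul(76, -14), 1292), -46342) = Add(Add(-1064, 1292), -46342) = Add(228, -46342) = -46114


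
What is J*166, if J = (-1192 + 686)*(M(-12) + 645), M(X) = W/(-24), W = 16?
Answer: -162364268/3 ≈ -5.4121e+7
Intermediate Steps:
M(X) = -2/3 (M(X) = 16/(-24) = 16*(-1/24) = -2/3)
J = -978098/3 (J = (-1192 + 686)*(-2/3 + 645) = -506*1933/3 = -978098/3 ≈ -3.2603e+5)
J*166 = -978098/3*166 = -162364268/3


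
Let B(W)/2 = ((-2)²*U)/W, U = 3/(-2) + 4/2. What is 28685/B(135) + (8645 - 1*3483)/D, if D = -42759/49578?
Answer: 54853157327/57012 ≈ 9.6213e+5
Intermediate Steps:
D = -14253/16526 (D = -42759*1/49578 = -14253/16526 ≈ -0.86246)
U = ½ (U = 3*(-½) + 4*(½) = -3/2 + 2 = ½ ≈ 0.50000)
B(W) = 4/W (B(W) = 2*(((-2)²*(½))/W) = 2*((4*(½))/W) = 2*(2/W) = 4/W)
28685/B(135) + (8645 - 1*3483)/D = 28685/((4/135)) + (8645 - 1*3483)/(-14253/16526) = 28685/((4*(1/135))) + (8645 - 3483)*(-16526/14253) = 28685/(4/135) + 5162*(-16526/14253) = 28685*(135/4) - 85307212/14253 = 3872475/4 - 85307212/14253 = 54853157327/57012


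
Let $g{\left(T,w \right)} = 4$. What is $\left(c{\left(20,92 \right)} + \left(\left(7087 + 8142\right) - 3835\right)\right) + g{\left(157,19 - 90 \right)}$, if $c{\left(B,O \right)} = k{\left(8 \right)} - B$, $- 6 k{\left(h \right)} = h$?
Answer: $\frac{34130}{3} \approx 11377.0$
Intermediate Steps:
$k{\left(h \right)} = - \frac{h}{6}$
$c{\left(B,O \right)} = - \frac{4}{3} - B$ ($c{\left(B,O \right)} = \left(- \frac{1}{6}\right) 8 - B = - \frac{4}{3} - B$)
$\left(c{\left(20,92 \right)} + \left(\left(7087 + 8142\right) - 3835\right)\right) + g{\left(157,19 - 90 \right)} = \left(\left(- \frac{4}{3} - 20\right) + \left(\left(7087 + 8142\right) - 3835\right)\right) + 4 = \left(\left(- \frac{4}{3} - 20\right) + \left(15229 - 3835\right)\right) + 4 = \left(- \frac{64}{3} + 11394\right) + 4 = \frac{34118}{3} + 4 = \frac{34130}{3}$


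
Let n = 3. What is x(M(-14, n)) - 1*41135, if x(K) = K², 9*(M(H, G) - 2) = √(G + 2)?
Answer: -3331606/81 + 4*√5/9 ≈ -41130.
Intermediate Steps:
M(H, G) = 2 + √(2 + G)/9 (M(H, G) = 2 + √(G + 2)/9 = 2 + √(2 + G)/9)
x(M(-14, n)) - 1*41135 = (2 + √(2 + 3)/9)² - 1*41135 = (2 + √5/9)² - 41135 = -41135 + (2 + √5/9)²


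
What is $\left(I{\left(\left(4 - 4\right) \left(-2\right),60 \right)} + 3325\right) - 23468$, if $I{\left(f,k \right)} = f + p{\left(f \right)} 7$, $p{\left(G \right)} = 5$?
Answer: $-20108$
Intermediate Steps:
$I{\left(f,k \right)} = 35 + f$ ($I{\left(f,k \right)} = f + 5 \cdot 7 = f + 35 = 35 + f$)
$\left(I{\left(\left(4 - 4\right) \left(-2\right),60 \right)} + 3325\right) - 23468 = \left(\left(35 + \left(4 - 4\right) \left(-2\right)\right) + 3325\right) - 23468 = \left(\left(35 + 0 \left(-2\right)\right) + 3325\right) - 23468 = \left(\left(35 + 0\right) + 3325\right) - 23468 = \left(35 + 3325\right) - 23468 = 3360 - 23468 = -20108$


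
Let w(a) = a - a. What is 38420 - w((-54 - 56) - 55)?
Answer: 38420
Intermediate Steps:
w(a) = 0
38420 - w((-54 - 56) - 55) = 38420 - 1*0 = 38420 + 0 = 38420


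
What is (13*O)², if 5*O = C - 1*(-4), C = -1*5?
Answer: 169/25 ≈ 6.7600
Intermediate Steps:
C = -5
O = -⅕ (O = (-5 - 1*(-4))/5 = (-5 + 4)/5 = (⅕)*(-1) = -⅕ ≈ -0.20000)
(13*O)² = (13*(-⅕))² = (-13/5)² = 169/25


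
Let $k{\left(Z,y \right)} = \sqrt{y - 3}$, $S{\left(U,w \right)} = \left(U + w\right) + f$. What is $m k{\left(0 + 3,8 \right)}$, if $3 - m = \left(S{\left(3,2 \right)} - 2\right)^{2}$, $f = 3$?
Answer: $- 33 \sqrt{5} \approx -73.79$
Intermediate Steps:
$S{\left(U,w \right)} = 3 + U + w$ ($S{\left(U,w \right)} = \left(U + w\right) + 3 = 3 + U + w$)
$k{\left(Z,y \right)} = \sqrt{-3 + y}$
$m = -33$ ($m = 3 - \left(\left(3 + 3 + 2\right) - 2\right)^{2} = 3 - \left(8 - 2\right)^{2} = 3 - 6^{2} = 3 - 36 = -33$)
$m k{\left(0 + 3,8 \right)} = - 33 \sqrt{-3 + 8} = - 33 \sqrt{5}$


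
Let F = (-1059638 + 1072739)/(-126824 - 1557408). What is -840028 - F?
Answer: -128618365945/153112 ≈ -8.4003e+5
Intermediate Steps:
F = -1191/153112 (F = 13101/(-1684232) = 13101*(-1/1684232) = -1191/153112 ≈ -0.0077786)
-840028 - F = -840028 - 1*(-1191/153112) = -840028 + 1191/153112 = -128618365945/153112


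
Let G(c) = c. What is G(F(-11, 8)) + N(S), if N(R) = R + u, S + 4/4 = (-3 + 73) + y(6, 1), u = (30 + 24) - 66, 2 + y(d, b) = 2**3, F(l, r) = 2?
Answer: 65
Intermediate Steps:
y(d, b) = 6 (y(d, b) = -2 + 2**3 = -2 + 8 = 6)
u = -12 (u = 54 - 66 = -12)
S = 75 (S = -1 + ((-3 + 73) + 6) = -1 + (70 + 6) = -1 + 76 = 75)
N(R) = -12 + R (N(R) = R - 12 = -12 + R)
G(F(-11, 8)) + N(S) = 2 + (-12 + 75) = 2 + 63 = 65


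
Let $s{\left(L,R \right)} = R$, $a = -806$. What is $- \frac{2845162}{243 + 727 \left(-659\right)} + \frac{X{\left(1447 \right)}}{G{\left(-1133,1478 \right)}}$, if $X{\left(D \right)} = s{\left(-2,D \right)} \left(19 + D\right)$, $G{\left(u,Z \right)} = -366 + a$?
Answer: $- \frac{4149389069}{2300050} \approx -1804.0$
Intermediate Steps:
$G{\left(u,Z \right)} = -1172$ ($G{\left(u,Z \right)} = -366 - 806 = -1172$)
$X{\left(D \right)} = D \left(19 + D\right)$
$- \frac{2845162}{243 + 727 \left(-659\right)} + \frac{X{\left(1447 \right)}}{G{\left(-1133,1478 \right)}} = - \frac{2845162}{243 + 727 \left(-659\right)} + \frac{1447 \left(19 + 1447\right)}{-1172} = - \frac{2845162}{243 - 479093} + 1447 \cdot 1466 \left(- \frac{1}{1172}\right) = - \frac{2845162}{-478850} + 2121302 \left(- \frac{1}{1172}\right) = \left(-2845162\right) \left(- \frac{1}{478850}\right) - \frac{1060651}{586} = \frac{23321}{3925} - \frac{1060651}{586} = - \frac{4149389069}{2300050}$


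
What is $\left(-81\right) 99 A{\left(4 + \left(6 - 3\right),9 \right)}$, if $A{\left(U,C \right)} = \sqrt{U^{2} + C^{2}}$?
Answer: $- 8019 \sqrt{130} \approx -91431.0$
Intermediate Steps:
$A{\left(U,C \right)} = \sqrt{C^{2} + U^{2}}$
$\left(-81\right) 99 A{\left(4 + \left(6 - 3\right),9 \right)} = \left(-81\right) 99 \sqrt{9^{2} + \left(4 + \left(6 - 3\right)\right)^{2}} = - 8019 \sqrt{81 + \left(4 + 3\right)^{2}} = - 8019 \sqrt{81 + 7^{2}} = - 8019 \sqrt{81 + 49} = - 8019 \sqrt{130}$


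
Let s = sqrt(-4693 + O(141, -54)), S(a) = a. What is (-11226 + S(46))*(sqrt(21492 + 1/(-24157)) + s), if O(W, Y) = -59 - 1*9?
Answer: -771420*I - 11180*sqrt(255956845799)/3451 ≈ -1.639e+6 - 7.7142e+5*I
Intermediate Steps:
O(W, Y) = -68 (O(W, Y) = -59 - 9 = -68)
s = 69*I (s = sqrt(-4693 - 68) = sqrt(-4761) = 69*I ≈ 69.0*I)
(-11226 + S(46))*(sqrt(21492 + 1/(-24157)) + s) = (-11226 + 46)*(sqrt(21492 + 1/(-24157)) + 69*I) = -11180*(sqrt(21492 - 1/24157) + 69*I) = -11180*(sqrt(519182243/24157) + 69*I) = -11180*(sqrt(255956845799)/3451 + 69*I) = -11180*(69*I + sqrt(255956845799)/3451) = -771420*I - 11180*sqrt(255956845799)/3451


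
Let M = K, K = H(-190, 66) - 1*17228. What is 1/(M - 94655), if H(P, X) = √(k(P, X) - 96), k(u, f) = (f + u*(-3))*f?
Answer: -111883/12517763809 - 2*√10470/12517763809 ≈ -8.9543e-6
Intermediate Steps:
k(u, f) = f*(f - 3*u) (k(u, f) = (f - 3*u)*f = f*(f - 3*u))
H(P, X) = √(-96 + X*(X - 3*P)) (H(P, X) = √(X*(X - 3*P) - 96) = √(-96 + X*(X - 3*P)))
K = -17228 + 2*√10470 (K = √(-96 - 1*66*(-1*66 + 3*(-190))) - 1*17228 = √(-96 - 1*66*(-66 - 570)) - 17228 = √(-96 - 1*66*(-636)) - 17228 = √(-96 + 41976) - 17228 = √41880 - 17228 = 2*√10470 - 17228 = -17228 + 2*√10470 ≈ -17023.)
M = -17228 + 2*√10470 ≈ -17023.
1/(M - 94655) = 1/((-17228 + 2*√10470) - 94655) = 1/(-111883 + 2*√10470)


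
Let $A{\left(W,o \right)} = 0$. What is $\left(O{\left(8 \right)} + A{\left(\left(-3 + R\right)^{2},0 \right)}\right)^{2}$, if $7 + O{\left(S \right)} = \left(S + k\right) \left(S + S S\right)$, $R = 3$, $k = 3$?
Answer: $616225$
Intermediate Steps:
$O{\left(S \right)} = -7 + \left(3 + S\right) \left(S + S^{2}\right)$ ($O{\left(S \right)} = -7 + \left(S + 3\right) \left(S + S S\right) = -7 + \left(3 + S\right) \left(S + S^{2}\right)$)
$\left(O{\left(8 \right)} + A{\left(\left(-3 + R\right)^{2},0 \right)}\right)^{2} = \left(\left(-7 + 8^{3} + 3 \cdot 8 + 4 \cdot 8^{2}\right) + 0\right)^{2} = \left(\left(-7 + 512 + 24 + 4 \cdot 64\right) + 0\right)^{2} = \left(\left(-7 + 512 + 24 + 256\right) + 0\right)^{2} = \left(785 + 0\right)^{2} = 785^{2} = 616225$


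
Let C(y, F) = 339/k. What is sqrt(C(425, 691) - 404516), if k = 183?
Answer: 3*I*sqrt(167244127)/61 ≈ 636.01*I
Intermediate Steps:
C(y, F) = 113/61 (C(y, F) = 339/183 = 339*(1/183) = 113/61)
sqrt(C(425, 691) - 404516) = sqrt(113/61 - 404516) = sqrt(-24675363/61) = 3*I*sqrt(167244127)/61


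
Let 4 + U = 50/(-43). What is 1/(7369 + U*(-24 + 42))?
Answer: 43/312871 ≈ 0.00013744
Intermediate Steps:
U = -222/43 (U = -4 + 50/(-43) = -4 + 50*(-1/43) = -4 - 50/43 = -222/43 ≈ -5.1628)
1/(7369 + U*(-24 + 42)) = 1/(7369 - 222*(-24 + 42)/43) = 1/(7369 - 222/43*18) = 1/(7369 - 3996/43) = 1/(312871/43) = 43/312871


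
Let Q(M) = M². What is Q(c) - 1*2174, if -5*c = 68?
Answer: -49726/25 ≈ -1989.0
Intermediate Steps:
c = -68/5 (c = -⅕*68 = -68/5 ≈ -13.600)
Q(c) - 1*2174 = (-68/5)² - 1*2174 = 4624/25 - 2174 = -49726/25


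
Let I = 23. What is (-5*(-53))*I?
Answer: 6095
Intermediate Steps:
(-5*(-53))*I = -5*(-53)*23 = 265*23 = 6095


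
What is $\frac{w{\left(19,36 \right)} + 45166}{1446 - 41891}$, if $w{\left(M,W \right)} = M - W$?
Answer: $- \frac{45149}{40445} \approx -1.1163$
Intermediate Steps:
$\frac{w{\left(19,36 \right)} + 45166}{1446 - 41891} = \frac{\left(19 - 36\right) + 45166}{1446 - 41891} = \frac{\left(19 - 36\right) + 45166}{-40445} = \left(-17 + 45166\right) \left(- \frac{1}{40445}\right) = 45149 \left(- \frac{1}{40445}\right) = - \frac{45149}{40445}$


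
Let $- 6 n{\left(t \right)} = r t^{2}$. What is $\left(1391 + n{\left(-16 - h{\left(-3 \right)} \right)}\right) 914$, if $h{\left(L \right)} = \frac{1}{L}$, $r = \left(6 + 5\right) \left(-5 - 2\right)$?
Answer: $\frac{112059599}{27} \approx 4.1504 \cdot 10^{6}$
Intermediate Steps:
$r = -77$ ($r = 11 \left(-7\right) = -77$)
$n{\left(t \right)} = \frac{77 t^{2}}{6}$ ($n{\left(t \right)} = - \frac{\left(-77\right) t^{2}}{6} = \frac{77 t^{2}}{6}$)
$\left(1391 + n{\left(-16 - h{\left(-3 \right)} \right)}\right) 914 = \left(1391 + \frac{77 \left(-16 - \frac{1}{-3}\right)^{2}}{6}\right) 914 = \left(1391 + \frac{77 \left(-16 - - \frac{1}{3}\right)^{2}}{6}\right) 914 = \left(1391 + \frac{77 \left(-16 + \frac{1}{3}\right)^{2}}{6}\right) 914 = \left(1391 + \frac{77 \left(- \frac{47}{3}\right)^{2}}{6}\right) 914 = \left(1391 + \frac{77}{6} \cdot \frac{2209}{9}\right) 914 = \left(1391 + \frac{170093}{54}\right) 914 = \frac{245207}{54} \cdot 914 = \frac{112059599}{27}$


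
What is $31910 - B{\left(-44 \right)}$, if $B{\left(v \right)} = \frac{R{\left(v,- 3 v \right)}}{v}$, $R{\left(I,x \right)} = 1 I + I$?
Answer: $31908$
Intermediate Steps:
$R{\left(I,x \right)} = 2 I$ ($R{\left(I,x \right)} = I + I = 2 I$)
$B{\left(v \right)} = 2$ ($B{\left(v \right)} = \frac{2 v}{v} = 2$)
$31910 - B{\left(-44 \right)} = 31910 - 2 = 31908$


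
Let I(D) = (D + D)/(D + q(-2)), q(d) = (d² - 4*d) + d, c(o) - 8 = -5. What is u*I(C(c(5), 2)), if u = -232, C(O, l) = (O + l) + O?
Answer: -1856/9 ≈ -206.22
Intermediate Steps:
c(o) = 3 (c(o) = 8 - 5 = 3)
C(O, l) = l + 2*O
q(d) = d² - 3*d
I(D) = 2*D/(10 + D) (I(D) = (D + D)/(D - 2*(-3 - 2)) = (2*D)/(D - 2*(-5)) = (2*D)/(D + 10) = (2*D)/(10 + D) = 2*D/(10 + D))
u*I(C(c(5), 2)) = -464*(2 + 2*3)/(10 + (2 + 2*3)) = -464*(2 + 6)/(10 + (2 + 6)) = -464*8/(10 + 8) = -464*8/18 = -232*8/9 = -1856/9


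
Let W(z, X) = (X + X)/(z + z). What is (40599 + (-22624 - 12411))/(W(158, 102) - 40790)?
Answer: -439556/3222359 ≈ -0.13641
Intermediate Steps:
W(z, X) = X/z (W(z, X) = (2*X)/((2*z)) = (2*X)*(1/(2*z)) = X/z)
(40599 + (-22624 - 12411))/(W(158, 102) - 40790) = (40599 + (-22624 - 12411))/(102/158 - 40790) = (40599 - 35035)/(102*(1/158) - 40790) = 5564/(51/79 - 40790) = 5564/(-3222359/79) = 5564*(-79/3222359) = -439556/3222359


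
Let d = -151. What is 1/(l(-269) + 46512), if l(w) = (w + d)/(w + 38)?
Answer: 11/511652 ≈ 2.1499e-5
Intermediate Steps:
l(w) = (-151 + w)/(38 + w) (l(w) = (w - 151)/(w + 38) = (-151 + w)/(38 + w))
1/(l(-269) + 46512) = 1/((-151 - 269)/(38 - 269) + 46512) = 1/(-420/(-231) + 46512) = 1/(-1/231*(-420) + 46512) = 1/(20/11 + 46512) = 1/(511652/11) = 11/511652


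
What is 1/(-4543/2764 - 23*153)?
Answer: -2764/9731059 ≈ -0.00028404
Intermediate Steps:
1/(-4543/2764 - 23*153) = 1/(-4543*1/2764 - 3519) = 1/(-4543/2764 - 3519) = 1/(-9731059/2764) = -2764/9731059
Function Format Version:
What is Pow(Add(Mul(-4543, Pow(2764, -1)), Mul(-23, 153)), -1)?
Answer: Rational(-2764, 9731059) ≈ -0.00028404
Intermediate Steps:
Pow(Add(Mul(-4543, Pow(2764, -1)), Mul(-23, 153)), -1) = Pow(Add(Mul(-4543, Rational(1, 2764)), -3519), -1) = Pow(Add(Rational(-4543, 2764), -3519), -1) = Pow(Rational(-9731059, 2764), -1) = Rational(-2764, 9731059)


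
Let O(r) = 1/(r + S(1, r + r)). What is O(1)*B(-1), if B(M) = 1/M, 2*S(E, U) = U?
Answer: -1/2 ≈ -0.50000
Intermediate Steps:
S(E, U) = U/2
B(M) = 1/M
O(r) = 1/(2*r) (O(r) = 1/(r + (r + r)/2) = 1/(r + (2*r)/2) = 1/(r + r) = 1/(2*r))
O(1)*B(-1) = ((1/2)/1)/(-1) = ((1/2)*1)*(-1) = (1/2)*(-1) = -1/2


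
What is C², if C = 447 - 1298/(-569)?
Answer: 65352320881/323761 ≈ 2.0185e+5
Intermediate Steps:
C = 255641/569 (C = 447 - 1298*(-1/569) = 447 + 1298/569 = 255641/569 ≈ 449.28)
C² = (255641/569)² = 65352320881/323761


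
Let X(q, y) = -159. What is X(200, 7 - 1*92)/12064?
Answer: -159/12064 ≈ -0.013180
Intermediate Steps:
X(200, 7 - 1*92)/12064 = -159/12064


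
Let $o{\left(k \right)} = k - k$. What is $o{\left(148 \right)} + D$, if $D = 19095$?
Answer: $19095$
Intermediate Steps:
$o{\left(k \right)} = 0$
$o{\left(148 \right)} + D = 0 + 19095 = 19095$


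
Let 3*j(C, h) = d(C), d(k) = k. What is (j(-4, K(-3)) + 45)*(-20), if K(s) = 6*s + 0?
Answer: -2620/3 ≈ -873.33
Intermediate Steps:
K(s) = 6*s
j(C, h) = C/3
(j(-4, K(-3)) + 45)*(-20) = ((1/3)*(-4) + 45)*(-20) = (-4/3 + 45)*(-20) = (131/3)*(-20) = -2620/3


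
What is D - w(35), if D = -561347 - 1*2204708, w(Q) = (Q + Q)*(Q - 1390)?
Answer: -2671205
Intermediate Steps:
w(Q) = 2*Q*(-1390 + Q) (w(Q) = (2*Q)*(-1390 + Q) = 2*Q*(-1390 + Q))
D = -2766055 (D = -561347 - 2204708 = -2766055)
D - w(35) = -2766055 - 2*35*(-1390 + 35) = -2766055 - 2*35*(-1355) = -2766055 - 1*(-94850) = -2766055 + 94850 = -2671205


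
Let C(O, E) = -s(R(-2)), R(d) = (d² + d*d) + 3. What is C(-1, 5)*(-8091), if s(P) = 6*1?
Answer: 48546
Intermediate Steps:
R(d) = 3 + 2*d² (R(d) = (d² + d²) + 3 = 2*d² + 3 = 3 + 2*d²)
s(P) = 6
C(O, E) = -6 (C(O, E) = -1*6 = -6)
C(-1, 5)*(-8091) = -6*(-8091) = 48546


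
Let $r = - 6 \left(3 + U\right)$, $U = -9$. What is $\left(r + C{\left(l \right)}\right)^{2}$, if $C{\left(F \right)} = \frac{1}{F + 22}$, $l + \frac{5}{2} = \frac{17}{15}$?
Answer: $\frac{497914596}{383161} \approx 1299.5$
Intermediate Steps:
$l = - \frac{41}{30}$ ($l = - \frac{5}{2} + \frac{17}{15} = - \frac{41}{30} \approx -1.3667$)
$r = 36$ ($r = - 6 \left(3 - 9\right) = \left(-6\right) \left(-6\right) = 36$)
$C{\left(F \right)} = \frac{1}{22 + F}$
$\left(r + C{\left(l \right)}\right)^{2} = \left(36 + \frac{1}{22 - \frac{41}{30}}\right)^{2} = \left(36 + \frac{1}{\frac{619}{30}}\right)^{2} = \left(36 + \frac{30}{619}\right)^{2} = \left(\frac{22314}{619}\right)^{2} = \frac{497914596}{383161}$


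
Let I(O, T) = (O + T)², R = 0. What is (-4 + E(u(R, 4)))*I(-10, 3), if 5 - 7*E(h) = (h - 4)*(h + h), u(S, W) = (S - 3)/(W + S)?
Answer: -1687/8 ≈ -210.88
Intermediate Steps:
u(S, W) = (-3 + S)/(S + W)
E(h) = 5/7 - 2*h*(-4 + h)/7 (E(h) = 5/7 - (h - 4)*(h + h)/7 = 5/7 - (-4 + h)*2*h/7 = 5/7 - 2*h*(-4 + h)/7)
(-4 + E(u(R, 4)))*I(-10, 3) = (-4 + (5/7 - 2*(-3 + 0)²/(0 + 4)²/7 + 8*((-3 + 0)/(0 + 4))/7))*(-10 + 3)² = (-4 + (5/7 - 2*(-3/4)²/7 + 8*(-3/4)/7))*(-7)² = (-4 + (5/7 - 2*((¼)*(-3))²/7 + 8*((¼)*(-3))/7))*49 = (-4 + (5/7 - 2*(-¾)²/7 + (8/7)*(-¾)))*49 = (-4 + (5/7 - 2/7*9/16 - 6/7))*49 = (-4 + (5/7 - 9/56 - 6/7))*49 = (-4 - 17/56)*49 = -241/56*49 = -1687/8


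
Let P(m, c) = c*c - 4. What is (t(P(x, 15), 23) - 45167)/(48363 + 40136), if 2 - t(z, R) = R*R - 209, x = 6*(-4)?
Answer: -45485/88499 ≈ -0.51396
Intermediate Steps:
x = -24
P(m, c) = -4 + c² (P(m, c) = c² - 4 = -4 + c²)
t(z, R) = 211 - R² (t(z, R) = 2 - (R*R - 209) = 2 - (R² - 209) = 2 - (-209 + R²) = 2 + (209 - R²) = 211 - R²)
(t(P(x, 15), 23) - 45167)/(48363 + 40136) = ((211 - 1*23²) - 45167)/(48363 + 40136) = ((211 - 1*529) - 45167)/88499 = ((211 - 529) - 45167)*(1/88499) = (-318 - 45167)*(1/88499) = -45485*1/88499 = -45485/88499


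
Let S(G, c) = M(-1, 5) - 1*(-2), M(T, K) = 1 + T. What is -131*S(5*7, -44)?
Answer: -262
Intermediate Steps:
S(G, c) = 2 (S(G, c) = (1 - 1) - 1*(-2) = 0 + 2 = 2)
-131*S(5*7, -44) = -131*2 = -262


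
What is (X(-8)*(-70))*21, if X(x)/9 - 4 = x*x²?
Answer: 6720840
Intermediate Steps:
X(x) = 36 + 9*x³ (X(x) = 36 + 9*(x*x²) = 36 + 9*x³)
(X(-8)*(-70))*21 = ((36 + 9*(-8)³)*(-70))*21 = ((36 + 9*(-512))*(-70))*21 = ((36 - 4608)*(-70))*21 = -4572*(-70)*21 = 320040*21 = 6720840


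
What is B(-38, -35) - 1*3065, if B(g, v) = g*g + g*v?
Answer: -291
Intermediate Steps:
B(g, v) = g² + g*v
B(-38, -35) - 1*3065 = -38*(-38 - 35) - 1*3065 = -38*(-73) - 3065 = 2774 - 3065 = -291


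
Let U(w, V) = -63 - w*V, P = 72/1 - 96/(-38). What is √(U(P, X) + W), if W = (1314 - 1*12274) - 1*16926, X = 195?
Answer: I*√15335869/19 ≈ 206.11*I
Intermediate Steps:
P = 1416/19 (P = 72*1 - 96*(-1/38) = 72 + 48/19 = 1416/19 ≈ 74.526)
U(w, V) = -63 - V*w
W = -27886 (W = (1314 - 12274) - 16926 = -10960 - 16926 = -27886)
√(U(P, X) + W) = √((-63 - 1*195*1416/19) - 27886) = √((-63 - 276120/19) - 27886) = √(-277317/19 - 27886) = √(-807151/19) = I*√15335869/19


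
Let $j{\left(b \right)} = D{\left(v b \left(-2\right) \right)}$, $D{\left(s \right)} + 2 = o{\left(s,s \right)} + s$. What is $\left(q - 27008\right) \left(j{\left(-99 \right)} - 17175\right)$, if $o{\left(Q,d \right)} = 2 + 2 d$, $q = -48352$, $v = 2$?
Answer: $1204780320$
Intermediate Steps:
$D{\left(s \right)} = 3 s$ ($D{\left(s \right)} = -2 + \left(\left(2 + 2 s\right) + s\right) = -2 + \left(2 + 3 s\right) = 3 s$)
$j{\left(b \right)} = - 12 b$ ($j{\left(b \right)} = 3 \cdot 2 b \left(-2\right) = 3 \left(- 4 b\right) = - 12 b$)
$\left(q - 27008\right) \left(j{\left(-99 \right)} - 17175\right) = \left(-48352 - 27008\right) \left(\left(-12\right) \left(-99\right) - 17175\right) = - 75360 \left(1188 - 17175\right) = \left(-75360\right) \left(-15987\right) = 1204780320$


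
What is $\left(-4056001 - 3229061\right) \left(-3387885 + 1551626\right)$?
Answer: $13377260663058$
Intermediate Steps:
$\left(-4056001 - 3229061\right) \left(-3387885 + 1551626\right) = \left(-7285062\right) \left(-1836259\right) = 13377260663058$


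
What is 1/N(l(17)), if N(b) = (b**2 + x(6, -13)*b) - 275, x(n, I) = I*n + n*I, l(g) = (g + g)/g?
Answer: -1/583 ≈ -0.0017153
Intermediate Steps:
l(g) = 2 (l(g) = (2*g)/g = 2)
x(n, I) = 2*I*n (x(n, I) = I*n + I*n = 2*I*n)
N(b) = -275 + b**2 - 156*b (N(b) = (b**2 + (2*(-13)*6)*b) - 275 = (b**2 - 156*b) - 275 = -275 + b**2 - 156*b)
1/N(l(17)) = 1/(-275 + 2**2 - 156*2) = 1/(-275 + 4 - 312) = 1/(-583) = -1/583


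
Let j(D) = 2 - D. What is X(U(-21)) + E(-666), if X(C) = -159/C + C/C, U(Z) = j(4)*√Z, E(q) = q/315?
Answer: -39/35 - 53*I*√21/14 ≈ -1.1143 - 17.348*I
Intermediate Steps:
E(q) = q/315 (E(q) = q*(1/315) = q/315)
U(Z) = -2*√Z (U(Z) = (2 - 1*4)*√Z = (2 - 4)*√Z = -2*√Z)
X(C) = 1 - 159/C (X(C) = -159/C + 1 = 1 - 159/C)
X(U(-21)) + E(-666) = (-159 - 2*I*√21)/((-2*I*√21)) + (1/315)*(-666) = (-159 - 2*I*√21)/((-2*I*√21)) - 74/35 = (I*√21/42)*(-159 - 2*I*√21) - 74/35 = I*√21*(-159 - 2*I*√21)/42 - 74/35 = -74/35 + I*√21*(-159 - 2*I*√21)/42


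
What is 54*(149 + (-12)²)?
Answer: 15822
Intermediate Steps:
54*(149 + (-12)²) = 54*(149 + 144) = 54*293 = 15822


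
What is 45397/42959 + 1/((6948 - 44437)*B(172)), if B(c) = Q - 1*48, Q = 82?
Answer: 3403773739/3220979902 ≈ 1.0568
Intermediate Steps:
B(c) = 34 (B(c) = 82 - 1*48 = 82 - 48 = 34)
45397/42959 + 1/((6948 - 44437)*B(172)) = 45397/42959 + 1/((6948 - 44437)*34) = 45397*(1/42959) + (1/34)/(-37489) = 45397/42959 - 1/37489*1/34 = 45397/42959 - 1/1274626 = 3403773739/3220979902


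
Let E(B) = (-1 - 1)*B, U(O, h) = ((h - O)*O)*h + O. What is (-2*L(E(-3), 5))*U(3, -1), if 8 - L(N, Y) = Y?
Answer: -90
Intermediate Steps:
U(O, h) = O + O*h*(h - O) (U(O, h) = (O*(h - O))*h + O = O*h*(h - O) + O = O + O*h*(h - O))
E(B) = -2*B
L(N, Y) = 8 - Y
(-2*L(E(-3), 5))*U(3, -1) = (-2*(8 - 1*5))*(3*(1 + (-1)² - 1*3*(-1))) = (-2*(8 - 5))*(3*(1 + 1 + 3)) = (-2*3)*(3*5) = -6*15 = -90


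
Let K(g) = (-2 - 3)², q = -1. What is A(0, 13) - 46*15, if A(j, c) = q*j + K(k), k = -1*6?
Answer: -665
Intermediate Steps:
k = -6
K(g) = 25 (K(g) = (-5)² = 25)
A(j, c) = 25 - j (A(j, c) = -j + 25 = 25 - j)
A(0, 13) - 46*15 = (25 - 1*0) - 46*15 = (25 + 0) - 690 = 25 - 690 = -665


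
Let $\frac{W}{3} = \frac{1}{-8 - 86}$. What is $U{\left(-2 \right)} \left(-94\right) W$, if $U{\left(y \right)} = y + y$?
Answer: $-12$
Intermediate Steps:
$U{\left(y \right)} = 2 y$
$W = - \frac{3}{94}$ ($W = \frac{3}{-8 - 86} = \frac{3}{-94} = 3 \left(- \frac{1}{94}\right) = - \frac{3}{94} \approx -0.031915$)
$U{\left(-2 \right)} \left(-94\right) W = 2 \left(-2\right) \left(-94\right) \left(- \frac{3}{94}\right) = \left(-4\right) \left(-94\right) \left(- \frac{3}{94}\right) = 376 \left(- \frac{3}{94}\right) = -12$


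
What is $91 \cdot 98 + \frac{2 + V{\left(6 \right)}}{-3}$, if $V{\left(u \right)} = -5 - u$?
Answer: $8921$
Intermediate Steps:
$91 \cdot 98 + \frac{2 + V{\left(6 \right)}}{-3} = 91 \cdot 98 + \frac{2 - 11}{-3} = 8918 + \left(2 - 11\right) \left(- \frac{1}{3}\right) = 8918 - -3 = 8918 + 3 = 8921$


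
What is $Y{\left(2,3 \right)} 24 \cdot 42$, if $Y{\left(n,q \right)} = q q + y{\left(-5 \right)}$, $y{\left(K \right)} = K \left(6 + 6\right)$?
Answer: $-51408$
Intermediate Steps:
$y{\left(K \right)} = 12 K$ ($y{\left(K \right)} = K 12 = 12 K$)
$Y{\left(n,q \right)} = -60 + q^{2}$ ($Y{\left(n,q \right)} = q q + 12 \left(-5\right) = q^{2} - 60 = -60 + q^{2}$)
$Y{\left(2,3 \right)} 24 \cdot 42 = \left(-60 + 3^{2}\right) 24 \cdot 42 = \left(-60 + 9\right) 24 \cdot 42 = \left(-51\right) 24 \cdot 42 = \left(-1224\right) 42 = -51408$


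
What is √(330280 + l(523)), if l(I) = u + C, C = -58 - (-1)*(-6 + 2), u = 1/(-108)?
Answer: √106990629/18 ≈ 574.65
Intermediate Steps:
u = -1/108 ≈ -0.0092593
C = -62 (C = -58 - (-1)*(-4) = -58 - 1*4 = -58 - 4 = -62)
l(I) = -6697/108 (l(I) = -1/108 - 62 = -6697/108)
√(330280 + l(523)) = √(330280 - 6697/108) = √(35663543/108) = √106990629/18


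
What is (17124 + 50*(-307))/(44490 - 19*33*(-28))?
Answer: 887/31023 ≈ 0.028592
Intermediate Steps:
(17124 + 50*(-307))/(44490 - 19*33*(-28)) = (17124 - 15350)/(44490 - 627*(-28)) = 1774/(44490 + 17556) = 1774/62046 = 1774*(1/62046) = 887/31023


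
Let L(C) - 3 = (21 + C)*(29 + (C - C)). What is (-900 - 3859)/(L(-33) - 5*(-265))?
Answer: -4759/980 ≈ -4.8561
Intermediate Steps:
L(C) = 612 + 29*C (L(C) = 3 + (21 + C)*(29 + (C - C)) = 3 + (21 + C)*(29 + 0) = 3 + (21 + C)*29 = 3 + (609 + 29*C) = 612 + 29*C)
(-900 - 3859)/(L(-33) - 5*(-265)) = (-900 - 3859)/((612 + 29*(-33)) - 5*(-265)) = -4759/((612 - 957) + 1325) = -4759/(-345 + 1325) = -4759/980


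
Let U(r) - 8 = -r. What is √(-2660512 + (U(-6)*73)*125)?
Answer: 3*I*√281418 ≈ 1591.5*I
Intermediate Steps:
U(r) = 8 - r
√(-2660512 + (U(-6)*73)*125) = √(-2660512 + ((8 - 1*(-6))*73)*125) = √(-2660512 + ((8 + 6)*73)*125) = √(-2660512 + (14*73)*125) = √(-2660512 + 1022*125) = √(-2660512 + 127750) = √(-2532762) = 3*I*√281418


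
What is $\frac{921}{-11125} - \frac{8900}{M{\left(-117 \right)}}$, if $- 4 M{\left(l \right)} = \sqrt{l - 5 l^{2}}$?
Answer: $- \frac{921}{11125} - \frac{17800 i \sqrt{7618}}{11427} \approx -0.082787 - 135.96 i$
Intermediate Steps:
$M{\left(l \right)} = - \frac{\sqrt{l - 5 l^{2}}}{4}$
$\frac{921}{-11125} - \frac{8900}{M{\left(-117 \right)}} = \frac{921}{-11125} - \frac{8900}{\left(- \frac{1}{4}\right) \sqrt{\left(-1\right) \left(-117\right) \left(-1 + 5 \left(-117\right)\right)}} = 921 \left(- \frac{1}{11125}\right) - \frac{8900}{\left(- \frac{1}{4}\right) \sqrt{\left(-1\right) \left(-117\right) \left(-1 - 585\right)}} = - \frac{921}{11125} - \frac{8900}{\left(- \frac{1}{4}\right) \sqrt{\left(-1\right) \left(-117\right) \left(-586\right)}} = - \frac{921}{11125} - \frac{8900}{\left(- \frac{1}{4}\right) \sqrt{-68562}} = - \frac{921}{11125} - \frac{8900}{\left(- \frac{1}{4}\right) 3 i \sqrt{7618}} = - \frac{921}{11125} - \frac{8900}{\left(- \frac{3}{4}\right) i \sqrt{7618}} = - \frac{921}{11125} - 8900 \frac{2 i \sqrt{7618}}{11427} = - \frac{921}{11125} - \frac{17800 i \sqrt{7618}}{11427}$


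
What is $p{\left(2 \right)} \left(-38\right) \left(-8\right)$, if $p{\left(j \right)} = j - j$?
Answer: $0$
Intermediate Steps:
$p{\left(j \right)} = 0$
$p{\left(2 \right)} \left(-38\right) \left(-8\right) = 0 \left(-38\right) \left(-8\right) = 0 \left(-8\right) = 0$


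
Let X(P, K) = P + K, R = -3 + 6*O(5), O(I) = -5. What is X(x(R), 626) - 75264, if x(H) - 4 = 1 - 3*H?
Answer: -74534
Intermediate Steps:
R = -33 (R = -3 + 6*(-5) = -3 - 30 = -33)
x(H) = 5 - 3*H (x(H) = 4 + (1 - 3*H) = 5 - 3*H)
X(P, K) = K + P
X(x(R), 626) - 75264 = (626 + (5 - 3*(-33))) - 75264 = (626 + (5 + 99)) - 75264 = (626 + 104) - 75264 = 730 - 75264 = -74534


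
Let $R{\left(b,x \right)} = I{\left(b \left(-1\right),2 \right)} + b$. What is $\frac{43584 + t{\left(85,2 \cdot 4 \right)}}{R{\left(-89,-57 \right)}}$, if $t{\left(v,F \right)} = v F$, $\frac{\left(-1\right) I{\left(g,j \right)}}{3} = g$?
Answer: $- \frac{11066}{89} \approx -124.34$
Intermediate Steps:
$I{\left(g,j \right)} = - 3 g$
$t{\left(v,F \right)} = F v$
$R{\left(b,x \right)} = 4 b$ ($R{\left(b,x \right)} = - 3 b \left(-1\right) + b = - 3 \left(- b\right) + b = 3 b + b = 4 b$)
$\frac{43584 + t{\left(85,2 \cdot 4 \right)}}{R{\left(-89,-57 \right)}} = \frac{43584 + 2 \cdot 4 \cdot 85}{4 \left(-89\right)} = \frac{43584 + 8 \cdot 85}{-356} = \left(43584 + 680\right) \left(- \frac{1}{356}\right) = 44264 \left(- \frac{1}{356}\right) = - \frac{11066}{89}$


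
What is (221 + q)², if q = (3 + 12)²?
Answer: 198916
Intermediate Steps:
q = 225 (q = 15² = 225)
(221 + q)² = (221 + 225)² = 446² = 198916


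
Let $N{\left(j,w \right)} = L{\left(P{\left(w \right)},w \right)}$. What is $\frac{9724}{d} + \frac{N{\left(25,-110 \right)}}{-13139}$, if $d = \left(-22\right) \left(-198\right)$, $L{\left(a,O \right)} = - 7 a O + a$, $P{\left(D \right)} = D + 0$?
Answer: $\frac{11299909}{1300761} \approx 8.6871$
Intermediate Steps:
$P{\left(D \right)} = D$
$L{\left(a,O \right)} = a - 7 O a$ ($L{\left(a,O \right)} = - 7 O a + a = a - 7 O a$)
$N{\left(j,w \right)} = w \left(1 - 7 w\right)$
$d = 4356$
$\frac{9724}{d} + \frac{N{\left(25,-110 \right)}}{-13139} = \frac{9724}{4356} + \frac{\left(-110\right) \left(1 - -770\right)}{-13139} = 9724 \cdot \frac{1}{4356} + - 110 \left(1 + 770\right) \left(- \frac{1}{13139}\right) = \frac{221}{99} + \left(-110\right) 771 \left(- \frac{1}{13139}\right) = \frac{221}{99} - - \frac{84810}{13139} = \frac{221}{99} + \frac{84810}{13139} = \frac{11299909}{1300761}$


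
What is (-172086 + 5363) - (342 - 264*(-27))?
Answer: -174193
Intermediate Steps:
(-172086 + 5363) - (342 - 264*(-27)) = -166723 - (342 + 7128) = -166723 - 1*7470 = -166723 - 7470 = -174193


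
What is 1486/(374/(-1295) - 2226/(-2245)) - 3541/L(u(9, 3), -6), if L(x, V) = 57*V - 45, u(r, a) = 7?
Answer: 167915592619/79065648 ≈ 2123.8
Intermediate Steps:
L(x, V) = -45 + 57*V
1486/(374/(-1295) - 2226/(-2245)) - 3541/L(u(9, 3), -6) = 1486/(374/(-1295) - 2226/(-2245)) - 3541/(-45 + 57*(-6)) = 1486/(374*(-1/1295) - 2226*(-1/2245)) - 3541/(-45 - 342) = 1486/(-374/1295 + 2226/2245) - 3541/(-387) = 1486/(408608/581455) - 3541*(-1/387) = 1486*(581455/408608) + 3541/387 = 432021065/204304 + 3541/387 = 167915592619/79065648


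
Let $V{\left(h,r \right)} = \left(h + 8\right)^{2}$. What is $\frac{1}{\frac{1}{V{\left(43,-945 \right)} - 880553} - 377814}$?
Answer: $- \frac{877952}{331702556929} \approx -2.6468 \cdot 10^{-6}$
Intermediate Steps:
$V{\left(h,r \right)} = \left(8 + h\right)^{2}$
$\frac{1}{\frac{1}{V{\left(43,-945 \right)} - 880553} - 377814} = \frac{1}{\frac{1}{\left(8 + 43\right)^{2} - 880553} - 377814} = \frac{1}{\frac{1}{51^{2} - 880553} - 377814} = \frac{1}{\frac{1}{2601 - 880553} - 377814} = \frac{1}{\frac{1}{-877952} - 377814} = \frac{1}{- \frac{1}{877952} - 377814} = \frac{1}{- \frac{331702556929}{877952}} = - \frac{877952}{331702556929}$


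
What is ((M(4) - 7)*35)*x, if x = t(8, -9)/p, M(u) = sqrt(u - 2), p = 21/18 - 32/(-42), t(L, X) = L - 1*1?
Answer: -24010/27 + 3430*sqrt(2)/27 ≈ -709.60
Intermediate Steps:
t(L, X) = -1 + L (t(L, X) = L - 1 = -1 + L)
p = 27/14 (p = 21*(1/18) - 32*(-1/42) = 7/6 + 16/21 = 27/14 ≈ 1.9286)
M(u) = sqrt(-2 + u)
x = 98/27 (x = (-1 + 8)/(27/14) = 7*(14/27) = 98/27 ≈ 3.6296)
((M(4) - 7)*35)*x = ((sqrt(-2 + 4) - 7)*35)*(98/27) = ((sqrt(2) - 7)*35)*(98/27) = ((-7 + sqrt(2))*35)*(98/27) = (-245 + 35*sqrt(2))*(98/27) = -24010/27 + 3430*sqrt(2)/27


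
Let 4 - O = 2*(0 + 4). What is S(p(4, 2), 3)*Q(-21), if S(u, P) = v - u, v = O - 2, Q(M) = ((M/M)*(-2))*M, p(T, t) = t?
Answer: -336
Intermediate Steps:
O = -4 (O = 4 - 2*(0 + 4) = 4 - 2*4 = 4 - 1*8 = 4 - 8 = -4)
Q(M) = -2*M (Q(M) = (1*(-2))*M = -2*M)
v = -6 (v = -4 - 2 = -6)
S(u, P) = -6 - u
S(p(4, 2), 3)*Q(-21) = (-6 - 1*2)*(-2*(-21)) = (-6 - 2)*42 = -8*42 = -336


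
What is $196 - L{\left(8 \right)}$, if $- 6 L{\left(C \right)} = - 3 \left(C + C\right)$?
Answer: $188$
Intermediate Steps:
$L{\left(C \right)} = C$ ($L{\left(C \right)} = - \frac{\left(-3\right) \left(C + C\right)}{6} = - \frac{\left(-3\right) 2 C}{6} = - \frac{\left(-6\right) C}{6} = C$)
$196 - L{\left(8 \right)} = 196 - 8 = 188$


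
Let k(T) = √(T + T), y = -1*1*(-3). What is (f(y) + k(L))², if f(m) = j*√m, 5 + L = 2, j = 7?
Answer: 141 + 42*I*√2 ≈ 141.0 + 59.397*I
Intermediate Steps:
y = 3 (y = -1*(-3) = 3)
L = -3 (L = -5 + 2 = -3)
k(T) = √2*√T (k(T) = √(2*T) = √2*√T)
f(m) = 7*√m
(f(y) + k(L))² = (7*√3 + √2*√(-3))² = (7*√3 + √2*(I*√3))² = (7*√3 + I*√6)²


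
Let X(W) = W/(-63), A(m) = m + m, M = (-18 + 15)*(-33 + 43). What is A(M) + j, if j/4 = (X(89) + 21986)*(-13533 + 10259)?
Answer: -18138343564/63 ≈ -2.8791e+8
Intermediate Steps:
M = -30 (M = -3*10 = -30)
A(m) = 2*m
X(W) = -W/63 (X(W) = W*(-1/63) = -W/63)
j = -18138339784/63 (j = 4*((-1/63*89 + 21986)*(-13533 + 10259)) = 4*((-89/63 + 21986)*(-3274)) = 4*((1385029/63)*(-3274)) = 4*(-4534584946/63) = -18138339784/63 ≈ -2.8791e+8)
A(M) + j = 2*(-30) - 18138339784/63 = -60 - 18138339784/63 = -18138343564/63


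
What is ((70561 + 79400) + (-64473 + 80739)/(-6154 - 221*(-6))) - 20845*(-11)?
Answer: 915515851/2414 ≈ 3.7925e+5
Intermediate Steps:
((70561 + 79400) + (-64473 + 80739)/(-6154 - 221*(-6))) - 20845*(-11) = (149961 + 16266/(-6154 + 1326)) + 229295 = (149961 + 16266/(-4828)) + 229295 = (149961 + 16266*(-1/4828)) + 229295 = (149961 - 8133/2414) + 229295 = 361997721/2414 + 229295 = 915515851/2414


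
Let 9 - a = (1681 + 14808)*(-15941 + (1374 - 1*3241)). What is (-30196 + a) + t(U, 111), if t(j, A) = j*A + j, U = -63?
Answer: 293598869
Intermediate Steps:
t(j, A) = j + A*j (t(j, A) = A*j + j = j + A*j)
a = 293636121 (a = 9 - (1681 + 14808)*(-15941 + (1374 - 1*3241)) = 9 - 16489*(-15941 + (1374 - 3241)) = 9 - 16489*(-15941 - 1867) = 9 - 16489*(-17808) = 9 - 1*(-293636112) = 9 + 293636112 = 293636121)
(-30196 + a) + t(U, 111) = (-30196 + 293636121) - 63*(1 + 111) = 293605925 - 63*112 = 293605925 - 7056 = 293598869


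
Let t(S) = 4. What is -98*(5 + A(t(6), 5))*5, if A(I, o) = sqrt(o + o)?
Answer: -2450 - 490*sqrt(10) ≈ -3999.5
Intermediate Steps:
A(I, o) = sqrt(2)*sqrt(o) (A(I, o) = sqrt(2*o) = sqrt(2)*sqrt(o))
-98*(5 + A(t(6), 5))*5 = -98*(5 + sqrt(2)*sqrt(5))*5 = -98*(5 + sqrt(10))*5 = -98*(25 + 5*sqrt(10)) = -2450 - 490*sqrt(10)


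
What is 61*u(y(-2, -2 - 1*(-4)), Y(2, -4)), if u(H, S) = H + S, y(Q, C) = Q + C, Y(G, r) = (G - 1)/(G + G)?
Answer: 61/4 ≈ 15.250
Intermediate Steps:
Y(G, r) = (-1 + G)/(2*G) (Y(G, r) = (-1 + G)/((2*G)) = (-1 + G)*(1/(2*G)) = (-1 + G)/(2*G))
y(Q, C) = C + Q
61*u(y(-2, -2 - 1*(-4)), Y(2, -4)) = 61*(((-2 - 1*(-4)) - 2) + (½)*(-1 + 2)/2) = 61*(((-2 + 4) - 2) + (½)*(½)*1) = 61*((2 - 2) + ¼) = 61*(0 + ¼) = 61*(¼) = 61/4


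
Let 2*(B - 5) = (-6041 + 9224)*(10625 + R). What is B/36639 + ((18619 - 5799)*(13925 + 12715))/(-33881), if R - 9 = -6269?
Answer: -24555518287195/2482731918 ≈ -9890.5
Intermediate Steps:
R = -6260 (R = 9 - 6269 = -6260)
B = 13893805/2 (B = 5 + ((-6041 + 9224)*(10625 - 6260))/2 = 5 + (3183*4365)/2 = 5 + (½)*13893795 = 5 + 13893795/2 = 13893805/2 ≈ 6.9469e+6)
B/36639 + ((18619 - 5799)*(13925 + 12715))/(-33881) = (13893805/2)/36639 + ((18619 - 5799)*(13925 + 12715))/(-33881) = (13893805/2)*(1/36639) + (12820*26640)*(-1/33881) = 13893805/73278 + 341524800*(-1/33881) = 13893805/73278 - 341524800/33881 = -24555518287195/2482731918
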